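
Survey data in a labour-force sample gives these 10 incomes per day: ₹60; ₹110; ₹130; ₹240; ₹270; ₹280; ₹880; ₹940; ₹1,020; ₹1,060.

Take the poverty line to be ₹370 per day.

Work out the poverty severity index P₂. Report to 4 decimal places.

0.1872

Below z: ₹60, ₹110, ₹130, ₹240, ₹270, ₹280 (q = 6 of N = 10).
Normalized shortfalls: (370−60)/370 = 0.8378; (370−110)/370 = 0.7027; (370−130)/370 = 0.6486; (370−240)/370 = 0.3514; (370−270)/370 = 0.2703; (370−280)/370 = 0.2432.
Squared: 0.7020; 0.4938; 0.4207; 0.1234; 0.0730; 0.0592.
Sum = 1.872169; P₂ = 1.872169 / 10 = 0.1872.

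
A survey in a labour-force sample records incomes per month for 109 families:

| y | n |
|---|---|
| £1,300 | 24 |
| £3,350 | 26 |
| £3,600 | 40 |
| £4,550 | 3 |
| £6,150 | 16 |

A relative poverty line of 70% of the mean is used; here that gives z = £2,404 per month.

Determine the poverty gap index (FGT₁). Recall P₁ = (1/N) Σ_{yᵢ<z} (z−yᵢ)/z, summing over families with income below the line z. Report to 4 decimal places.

0.1011

Incomes under z: 24×£1,300 (q = 24 of N = 109).
Gap ratios (z−y)/z: (2404−1300)/2404 = 0.4592 (×24).
Sum of shortfalls = 11.021631; P₁ averages over all N: 11.021631 / 109 = 0.1011.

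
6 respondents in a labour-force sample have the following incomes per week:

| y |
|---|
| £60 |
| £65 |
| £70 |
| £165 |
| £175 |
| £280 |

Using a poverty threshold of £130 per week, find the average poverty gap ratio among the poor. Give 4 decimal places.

0.5000

Poor units: £60, £65, £70 (q = 3 of N = 6).
Shortfall ratios (z−y)/z: 0.5385, 0.5000, 0.4615; sum = 1.500000.
The income-gap ratio divides by q (the poor only): 1.500000 / 3 = 0.5000.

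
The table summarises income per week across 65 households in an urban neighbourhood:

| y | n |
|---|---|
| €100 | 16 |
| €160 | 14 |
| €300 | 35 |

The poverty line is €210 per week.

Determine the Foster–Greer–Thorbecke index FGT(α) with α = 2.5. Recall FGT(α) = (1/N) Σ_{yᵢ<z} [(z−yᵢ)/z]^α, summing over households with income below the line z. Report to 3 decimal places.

0.055

Below z: 16×€100, 14×€160 (q = 30 of N = 65).
Gap ratios (z−y)/z: (210−100)/210 = 0.5238 (×16); (210−160)/210 = 0.2381 (×14).
Raised to α = 2.5: 0.19858 (×16); 0.02766 (×14).
Sum = 3.564527; FGT(2.5) = 3.564527 / 65 = 0.055.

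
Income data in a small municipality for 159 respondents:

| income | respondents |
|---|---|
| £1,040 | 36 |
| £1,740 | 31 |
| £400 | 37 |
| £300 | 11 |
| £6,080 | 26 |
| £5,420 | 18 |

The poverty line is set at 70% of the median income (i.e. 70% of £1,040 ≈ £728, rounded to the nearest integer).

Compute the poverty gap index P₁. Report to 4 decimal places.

0.1455

Poor units: 11×£300, 37×£400 (q = 48 of N = 159).
Relative gaps: (728−300)/728 = 0.5879 (×11); (728−400)/728 = 0.4505 (×37).
Σ = 23.137363. Dividing by the full population N = 159 gives P₁ = 0.1455.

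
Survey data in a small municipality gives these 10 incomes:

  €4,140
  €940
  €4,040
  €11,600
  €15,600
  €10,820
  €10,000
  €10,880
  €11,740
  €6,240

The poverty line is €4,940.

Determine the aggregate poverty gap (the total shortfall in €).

Poor units: €940, €4,040, €4,140 (q = 3 of N = 10).
Individual gaps: 4940−940 = 4000; 4940−4040 = 900; 4940−4140 = 800.
Aggregate gap = €5,700.

€5,700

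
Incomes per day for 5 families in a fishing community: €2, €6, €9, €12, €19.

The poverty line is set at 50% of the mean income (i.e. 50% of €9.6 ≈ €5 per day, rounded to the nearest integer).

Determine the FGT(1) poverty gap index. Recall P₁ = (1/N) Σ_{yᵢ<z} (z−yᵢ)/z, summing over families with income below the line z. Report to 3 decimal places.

Below the line: €2 (q = 1 of N = 5).
Gap ratios (z−y)/z: (5−2)/5 = 0.6000.
Sum of shortfalls = 0.600000; P₁ averages over all N: 0.600000 / 5 = 0.120.

0.120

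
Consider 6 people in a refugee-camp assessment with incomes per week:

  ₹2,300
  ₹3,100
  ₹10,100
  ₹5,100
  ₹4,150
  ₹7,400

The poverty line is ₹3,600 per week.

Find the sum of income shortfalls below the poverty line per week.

₹1,800

Below z: ₹2,300, ₹3,100 (q = 2 of N = 6).
Individual gaps: 3600−2300 = 1300; 3600−3100 = 500.
Aggregate gap = ₹1,800.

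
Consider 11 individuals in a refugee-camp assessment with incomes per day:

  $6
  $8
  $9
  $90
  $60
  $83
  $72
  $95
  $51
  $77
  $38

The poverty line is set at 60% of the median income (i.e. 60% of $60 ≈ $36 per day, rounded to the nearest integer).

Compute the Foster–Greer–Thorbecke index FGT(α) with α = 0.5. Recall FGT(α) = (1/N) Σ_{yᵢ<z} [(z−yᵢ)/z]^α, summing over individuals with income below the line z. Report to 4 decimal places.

0.2419

Poor units: $6, $8, $9 (q = 3 of N = 11).
Normalized shortfalls: (36−6)/36 = 0.8333; (36−8)/36 = 0.7778; (36−9)/36 = 0.7500.
Raised to α = 0.5: 0.91287; 0.88192; 0.86603.
Sum = 2.660813; FGT(0.5) = 2.660813 / 11 = 0.2419.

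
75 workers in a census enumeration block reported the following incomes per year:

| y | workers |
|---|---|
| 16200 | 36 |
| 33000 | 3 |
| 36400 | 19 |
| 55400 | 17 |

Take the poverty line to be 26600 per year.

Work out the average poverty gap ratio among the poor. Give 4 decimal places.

Incomes under z: 36×16200 (q = 36 of N = 75).
Shortfall ratios (z−y)/z: 0.3910 (×36); sum = 14.075188.
I averages over the q = 36 poor units only: 14.075188 / 36 = 0.3910.

0.3910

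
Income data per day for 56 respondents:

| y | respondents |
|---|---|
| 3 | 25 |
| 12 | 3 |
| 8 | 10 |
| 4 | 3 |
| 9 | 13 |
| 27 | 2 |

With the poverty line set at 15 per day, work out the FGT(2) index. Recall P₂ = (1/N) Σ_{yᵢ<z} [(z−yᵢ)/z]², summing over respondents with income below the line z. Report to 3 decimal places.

0.393

Below z: 25×3, 3×4, 10×8, 13×9, 3×12 (q = 54 of N = 56).
Relative gaps: (15−3)/15 = 0.8000 (×25); (15−4)/15 = 0.7333 (×3); (15−8)/15 = 0.4667 (×10); (15−9)/15 = 0.4000 (×13); (15−12)/15 = 0.2000 (×3).
Squared: 0.6400 (×25); 0.5378 (×3); 0.2178 (×10); 0.1600 (×13); 0.0400 (×3).
Sum = 21.991111; P₂ = 21.991111 / 56 = 0.393.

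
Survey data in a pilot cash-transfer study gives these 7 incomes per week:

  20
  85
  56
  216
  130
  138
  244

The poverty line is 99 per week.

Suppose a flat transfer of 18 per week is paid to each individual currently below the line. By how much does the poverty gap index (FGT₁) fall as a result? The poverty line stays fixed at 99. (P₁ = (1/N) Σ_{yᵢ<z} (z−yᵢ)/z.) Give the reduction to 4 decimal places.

0.0722

Before: below the line — 20, 56, 85; poverty gap index (FGT₁) = 0.196248.
After the 18 transfer: below the line — 38, 74; poverty gap index (FGT₁) = 0.124098.
Reduction = 0.196248 − 0.124098 = 0.0722.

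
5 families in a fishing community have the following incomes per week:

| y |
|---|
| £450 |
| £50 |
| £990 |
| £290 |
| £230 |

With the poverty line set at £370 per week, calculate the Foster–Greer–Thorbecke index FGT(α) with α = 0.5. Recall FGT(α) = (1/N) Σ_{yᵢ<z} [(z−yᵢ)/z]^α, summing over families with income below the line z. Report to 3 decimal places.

0.402

Incomes under z: £50, £230, £290 (q = 3 of N = 5).
Normalized shortfalls: (370−50)/370 = 0.8649; (370−230)/370 = 0.3784; (370−290)/370 = 0.2162.
Raised to α = 0.5: 0.92998; 0.61512; 0.46499.
Sum = 2.010096; FGT(0.5) = 2.010096 / 5 = 0.402.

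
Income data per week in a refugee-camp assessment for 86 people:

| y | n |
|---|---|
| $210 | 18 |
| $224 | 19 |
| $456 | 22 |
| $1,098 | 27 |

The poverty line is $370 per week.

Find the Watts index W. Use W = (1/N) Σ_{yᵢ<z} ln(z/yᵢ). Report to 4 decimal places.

Incomes under z: 18×$210, 19×$224 (q = 37 of N = 86).
ln(z/y) terms: ln(370/210) = 0.5664 (×18); ln(370/224) = 0.5019 (×19).
W = 19.730401 / 86 = 0.2294.

0.2294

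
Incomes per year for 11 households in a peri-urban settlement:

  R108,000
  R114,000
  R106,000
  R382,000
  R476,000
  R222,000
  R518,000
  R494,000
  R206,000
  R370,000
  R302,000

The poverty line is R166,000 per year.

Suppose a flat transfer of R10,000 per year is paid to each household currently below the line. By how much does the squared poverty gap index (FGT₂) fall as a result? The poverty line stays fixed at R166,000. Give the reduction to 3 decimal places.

0.010

Before: below the line — R106,000, R108,000, R114,000; squared poverty gap index (FGT₂) = 0.03190.
After the R10,000 transfer: below the line — R116,000, R118,000, R124,000; squared poverty gap index (FGT₂) = 0.02167.
Reduction = 0.03190 − 0.02167 = 0.010.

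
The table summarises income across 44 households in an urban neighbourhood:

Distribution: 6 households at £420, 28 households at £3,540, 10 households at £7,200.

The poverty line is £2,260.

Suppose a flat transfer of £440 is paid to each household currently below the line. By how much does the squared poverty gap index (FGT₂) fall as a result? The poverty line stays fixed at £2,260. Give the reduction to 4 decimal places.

Before: below the line — 6×£420; squared poverty gap index (FGT₂) = 0.090389.
After the £440 transfer: below the line — 6×£860; squared poverty gap index (FGT₂) = 0.052328.
Reduction = 0.090389 − 0.052328 = 0.0381.

0.0381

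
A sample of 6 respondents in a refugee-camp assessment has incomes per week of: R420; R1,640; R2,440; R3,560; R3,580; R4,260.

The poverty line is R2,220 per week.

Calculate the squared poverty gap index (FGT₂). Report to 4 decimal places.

0.1209

Below the line: R420, R1,640 (q = 2 of N = 6).
Normalized shortfalls: (2220−420)/2220 = 0.8108; (2220−1640)/2220 = 0.2613.
Squared: 0.6574; 0.0683.
Sum = 0.725672; P₂ = 0.725672 / 6 = 0.1209.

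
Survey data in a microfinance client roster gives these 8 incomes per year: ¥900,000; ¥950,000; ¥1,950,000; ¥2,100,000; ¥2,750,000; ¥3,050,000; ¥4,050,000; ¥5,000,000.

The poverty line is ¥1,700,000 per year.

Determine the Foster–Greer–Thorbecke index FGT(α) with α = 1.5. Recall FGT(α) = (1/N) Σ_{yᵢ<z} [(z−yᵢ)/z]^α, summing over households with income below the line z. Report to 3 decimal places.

0.077

Poor units: ¥900,000, ¥950,000 (q = 2 of N = 8).
Normalized shortfalls: (1700000−900000)/1700000 = 0.4706; (1700000−950000)/1700000 = 0.4412.
Raised to α = 1.5: 0.32282; 0.29303.
Sum = 0.615855; FGT(1.5) = 0.615855 / 8 = 0.077.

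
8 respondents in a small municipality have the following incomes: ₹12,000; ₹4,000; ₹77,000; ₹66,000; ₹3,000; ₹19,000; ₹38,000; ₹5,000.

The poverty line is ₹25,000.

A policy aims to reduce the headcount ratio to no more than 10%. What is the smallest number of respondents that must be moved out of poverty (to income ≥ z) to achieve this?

5

5 of the 8 respondents are poor, so H = 5/8 = 0.625.
A headcount ratio of at most 10% allows at most ⌊0.10 × 8⌋ = 0 poor respondents.
So at least 5 − 0 = 5 must be lifted.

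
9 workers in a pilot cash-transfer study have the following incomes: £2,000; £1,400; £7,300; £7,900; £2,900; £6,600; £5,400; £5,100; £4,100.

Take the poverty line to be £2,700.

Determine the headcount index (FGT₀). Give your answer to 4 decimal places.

0.2222

2 of the 9 workers have income below £2,700.
H = 2/9 = 0.2222.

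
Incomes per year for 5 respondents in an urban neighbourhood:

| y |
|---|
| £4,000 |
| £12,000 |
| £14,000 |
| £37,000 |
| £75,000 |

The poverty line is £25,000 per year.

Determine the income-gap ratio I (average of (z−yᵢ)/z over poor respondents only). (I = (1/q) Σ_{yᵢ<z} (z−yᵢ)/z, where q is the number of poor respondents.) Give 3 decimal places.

0.600

Incomes under z: £4,000, £12,000, £14,000 (q = 3 of N = 5).
Relative gaps: 0.8400, 0.5200, 0.4400; sum = 1.800000.
The income-gap ratio divides by q (the poor only): 1.800000 / 3 = 0.600.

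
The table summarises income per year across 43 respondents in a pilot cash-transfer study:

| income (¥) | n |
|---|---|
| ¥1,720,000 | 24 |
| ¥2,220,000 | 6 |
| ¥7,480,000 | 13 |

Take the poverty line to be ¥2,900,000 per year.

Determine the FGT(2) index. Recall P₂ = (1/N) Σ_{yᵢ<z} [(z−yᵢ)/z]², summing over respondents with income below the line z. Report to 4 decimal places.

Incomes under z: 24×¥1,720,000, 6×¥2,220,000 (q = 30 of N = 43).
Normalized shortfalls: (2900000−1720000)/2900000 = 0.4069 (×24); (2900000−2220000)/2900000 = 0.2345 (×6).
Squared: 0.1656 (×24); 0.0550 (×6).
Sum = 4.303448; P₂ = 4.303448 / 43 = 0.1001.

0.1001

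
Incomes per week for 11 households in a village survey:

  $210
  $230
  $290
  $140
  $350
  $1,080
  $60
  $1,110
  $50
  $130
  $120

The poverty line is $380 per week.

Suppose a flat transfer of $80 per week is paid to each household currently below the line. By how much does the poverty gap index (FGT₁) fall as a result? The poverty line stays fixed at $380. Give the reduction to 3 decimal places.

0.160

Before: below the line — $50, $60, $120, $130, $140, $210, $230, $290, $350; poverty gap index (FGT₁) = 0.44019.
After the $80 transfer: below the line — $130, $140, $200, $210, $220, $290, $310, $370; poverty gap index (FGT₁) = 0.27990.
Reduction = 0.44019 − 0.27990 = 0.160.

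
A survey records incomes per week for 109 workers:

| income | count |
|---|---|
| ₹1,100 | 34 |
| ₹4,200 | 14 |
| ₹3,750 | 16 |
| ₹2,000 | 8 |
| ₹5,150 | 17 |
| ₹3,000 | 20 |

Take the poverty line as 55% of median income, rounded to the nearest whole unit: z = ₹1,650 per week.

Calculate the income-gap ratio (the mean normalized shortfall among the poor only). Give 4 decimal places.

Incomes under z: 34×₹1,100 (q = 34 of N = 109).
Relative gaps: 0.3333 (×34); sum = 11.333333.
I averages over the q = 34 poor units only: 11.333333 / 34 = 0.3333.

0.3333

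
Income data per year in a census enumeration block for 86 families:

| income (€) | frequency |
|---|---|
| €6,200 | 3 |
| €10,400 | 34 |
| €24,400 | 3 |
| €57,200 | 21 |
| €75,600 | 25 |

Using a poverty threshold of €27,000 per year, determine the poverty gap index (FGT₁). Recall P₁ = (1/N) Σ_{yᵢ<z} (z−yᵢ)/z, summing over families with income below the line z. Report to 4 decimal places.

0.2733

Poor units: 3×€6,200, 34×€10,400, 3×€24,400 (q = 40 of N = 86).
Gap ratios (z−y)/z: (27000−6200)/27000 = 0.7704 (×3); (27000−10400)/27000 = 0.6148 (×34); (27000−24400)/27000 = 0.0963 (×3).
Σ = 23.503704. Dividing by the full population N = 86 gives P₁ = 0.2733.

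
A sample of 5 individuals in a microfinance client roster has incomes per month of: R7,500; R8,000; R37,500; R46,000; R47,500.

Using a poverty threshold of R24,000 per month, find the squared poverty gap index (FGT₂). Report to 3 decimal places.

0.183

Below the line: R7,500, R8,000 (q = 2 of N = 5).
Shortfall ratios: (24000−7500)/24000 = 0.6875; (24000−8000)/24000 = 0.6667.
Squared: 0.4727; 0.4444.
Sum = 0.917101; P₂ = 0.917101 / 5 = 0.183.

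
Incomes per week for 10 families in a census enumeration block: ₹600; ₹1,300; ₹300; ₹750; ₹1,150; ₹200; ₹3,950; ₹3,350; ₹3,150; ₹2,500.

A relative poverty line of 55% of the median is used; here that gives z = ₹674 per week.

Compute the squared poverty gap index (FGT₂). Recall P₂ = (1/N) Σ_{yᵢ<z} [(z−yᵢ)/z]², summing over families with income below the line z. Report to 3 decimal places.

Poor units: ₹200, ₹300, ₹600 (q = 3 of N = 10).
Relative gaps: (674−200)/674 = 0.7033; (674−300)/674 = 0.5549; (674−600)/674 = 0.1098.
Squared: 0.4946; 0.3079; 0.0121.
Sum = 0.814544; P₂ = 0.814544 / 10 = 0.081.

0.081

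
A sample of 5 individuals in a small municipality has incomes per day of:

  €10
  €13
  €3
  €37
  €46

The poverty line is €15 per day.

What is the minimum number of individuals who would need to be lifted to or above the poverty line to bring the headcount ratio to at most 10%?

3

3 of the 5 individuals are poor, so H = 3/5 = 0.600.
A headcount ratio of at most 10% allows at most ⌊0.10 × 5⌋ = 0 poor individuals.
So at least 3 − 0 = 3 must be lifted.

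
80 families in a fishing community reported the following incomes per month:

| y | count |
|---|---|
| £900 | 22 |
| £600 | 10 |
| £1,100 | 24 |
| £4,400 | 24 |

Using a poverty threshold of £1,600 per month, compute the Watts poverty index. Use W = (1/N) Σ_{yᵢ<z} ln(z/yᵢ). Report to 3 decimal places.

Below the line: 10×£600, 22×£900, 24×£1,100 (q = 56 of N = 80).
Log gaps: ln(1600/600) = 0.9808 (×10); ln(1600/900) = 0.5754 (×22); ln(1600/1100) = 0.3747 (×24).
W = 31.458947 / 80 = 0.393.

0.393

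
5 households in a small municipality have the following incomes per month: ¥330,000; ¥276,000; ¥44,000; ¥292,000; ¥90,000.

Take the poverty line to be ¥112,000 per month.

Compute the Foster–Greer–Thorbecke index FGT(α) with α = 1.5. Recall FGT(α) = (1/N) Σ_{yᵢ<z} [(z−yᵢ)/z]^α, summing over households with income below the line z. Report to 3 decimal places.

Incomes under z: ¥44,000, ¥90,000 (q = 2 of N = 5).
Shortfall ratios: (112000−44000)/112000 = 0.6071; (112000−90000)/112000 = 0.1964.
Raised to α = 1.5: 0.47308; 0.08706.
Sum = 0.560140; FGT(1.5) = 0.560140 / 5 = 0.112.

0.112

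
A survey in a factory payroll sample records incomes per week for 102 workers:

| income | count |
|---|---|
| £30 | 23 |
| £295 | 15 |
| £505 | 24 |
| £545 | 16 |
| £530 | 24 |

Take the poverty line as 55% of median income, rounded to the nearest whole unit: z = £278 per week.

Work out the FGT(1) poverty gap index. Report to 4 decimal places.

Incomes under z: 23×£30 (q = 23 of N = 102).
Gap ratios (z−y)/z: (278−30)/278 = 0.8921 (×23).
Sum of shortfalls = 20.517986; P₁ averages over all N: 20.517986 / 102 = 0.2012.

0.2012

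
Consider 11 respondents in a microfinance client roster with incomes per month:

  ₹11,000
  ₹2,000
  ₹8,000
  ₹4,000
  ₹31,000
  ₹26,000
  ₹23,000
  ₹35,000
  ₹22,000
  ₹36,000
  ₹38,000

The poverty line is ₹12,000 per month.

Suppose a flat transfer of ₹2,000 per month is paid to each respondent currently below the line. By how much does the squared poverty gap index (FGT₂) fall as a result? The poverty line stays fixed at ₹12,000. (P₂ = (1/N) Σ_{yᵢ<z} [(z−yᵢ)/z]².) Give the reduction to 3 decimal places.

0.049

Before: below the line — ₹2,000, ₹4,000, ₹8,000, ₹11,000; squared poverty gap index (FGT₂) = 0.11427.
After the ₹2,000 transfer: below the line — ₹4,000, ₹6,000, ₹10,000; squared poverty gap index (FGT₂) = 0.06566.
Reduction = 0.11427 − 0.06566 = 0.049.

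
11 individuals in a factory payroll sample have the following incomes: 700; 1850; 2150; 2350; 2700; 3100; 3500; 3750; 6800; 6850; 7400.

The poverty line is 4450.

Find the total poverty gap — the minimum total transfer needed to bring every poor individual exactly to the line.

15500

Incomes under z: 700, 1850, 2150, 2350, 2700, 3100, 3500, 3750 (q = 8 of N = 11).
Individual gaps: 4450−700 = 3750; 4450−1850 = 2600; 4450−2150 = 2300; 4450−2350 = 2100; 4450−2700 = 1750; 4450−3100 = 1350; 4450−3500 = 950; 4450−3750 = 700.
Aggregate gap = 15500.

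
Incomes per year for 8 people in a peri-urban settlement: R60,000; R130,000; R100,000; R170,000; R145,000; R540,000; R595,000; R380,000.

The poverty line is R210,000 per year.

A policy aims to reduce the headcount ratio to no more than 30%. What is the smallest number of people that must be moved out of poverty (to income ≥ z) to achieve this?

3

Currently q = 5 of N = 8 are below the line (H = 0.625).
A headcount ratio of at most 30% allows at most ⌊0.30 × 8⌋ = 2 poor people.
So at least 5 − 2 = 3 must be lifted.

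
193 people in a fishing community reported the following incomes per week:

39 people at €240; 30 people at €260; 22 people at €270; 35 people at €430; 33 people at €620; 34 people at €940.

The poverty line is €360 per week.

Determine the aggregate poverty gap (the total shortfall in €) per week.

€9,660

Incomes under z: 39×€240, 30×€260, 22×€270 (q = 91 of N = 193).
Individual gaps: 39×(360−240) = 4680; 30×(360−260) = 3000; 22×(360−270) = 1980.
Aggregate gap = €9,660.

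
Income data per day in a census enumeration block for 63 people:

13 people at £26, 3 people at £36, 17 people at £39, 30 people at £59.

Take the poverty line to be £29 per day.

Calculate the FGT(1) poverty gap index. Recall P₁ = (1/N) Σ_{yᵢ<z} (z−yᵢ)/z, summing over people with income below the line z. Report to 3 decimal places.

0.021

Poor units: 13×£26 (q = 13 of N = 63).
Gap ratios (z−y)/z: (29−26)/29 = 0.1034 (×13).
Σ = 1.344828. Dividing by the full population N = 63 gives P₁ = 0.021.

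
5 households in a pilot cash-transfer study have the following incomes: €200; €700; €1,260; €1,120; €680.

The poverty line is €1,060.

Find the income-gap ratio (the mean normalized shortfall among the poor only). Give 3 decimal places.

0.503

Below z: €200, €680, €700 (q = 3 of N = 5).
Relative gaps: 0.8113, 0.3585, 0.3396; sum = 1.509434.
I averages over the q = 3 poor units only: 1.509434 / 3 = 0.503.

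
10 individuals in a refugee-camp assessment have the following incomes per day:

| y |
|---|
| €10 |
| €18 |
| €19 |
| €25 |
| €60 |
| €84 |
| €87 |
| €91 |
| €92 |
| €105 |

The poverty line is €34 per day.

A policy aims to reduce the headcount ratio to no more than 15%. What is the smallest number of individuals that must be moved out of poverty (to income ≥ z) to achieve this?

3

Currently q = 4 of N = 10 are below the line (H = 0.400).
A headcount ratio of at most 15% allows at most ⌊0.15 × 10⌋ = 1 poor individuals.
So at least 4 − 1 = 3 must be lifted.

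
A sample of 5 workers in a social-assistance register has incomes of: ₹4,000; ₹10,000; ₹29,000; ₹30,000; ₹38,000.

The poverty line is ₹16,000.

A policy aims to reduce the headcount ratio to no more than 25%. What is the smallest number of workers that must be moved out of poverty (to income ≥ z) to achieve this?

1

2 of the 5 workers are poor, so H = 2/5 = 0.400.
A headcount ratio of at most 25% allows at most ⌊0.25 × 5⌋ = 1 poor workers.
So at least 2 − 1 = 1 must be lifted.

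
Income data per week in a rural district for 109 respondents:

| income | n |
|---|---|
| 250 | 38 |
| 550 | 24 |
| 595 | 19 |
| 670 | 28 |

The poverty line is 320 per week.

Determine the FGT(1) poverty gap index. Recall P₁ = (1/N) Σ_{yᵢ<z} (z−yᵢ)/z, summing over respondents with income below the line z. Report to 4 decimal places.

Incomes under z: 38×250 (q = 38 of N = 109).
Gap ratios (z−y)/z: (320−250)/320 = 0.2188 (×38).
Σ = 8.312500. Dividing by the full population N = 109 gives P₁ = 0.0763.

0.0763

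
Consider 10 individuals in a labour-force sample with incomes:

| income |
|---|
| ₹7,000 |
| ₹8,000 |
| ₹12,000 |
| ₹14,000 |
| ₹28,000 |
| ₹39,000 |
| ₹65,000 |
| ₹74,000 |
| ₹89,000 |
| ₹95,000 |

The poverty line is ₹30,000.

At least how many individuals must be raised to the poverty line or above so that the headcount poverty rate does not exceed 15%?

4

Currently q = 5 of N = 10 are below the line (H = 0.500).
A headcount ratio of at most 15% allows at most ⌊0.15 × 10⌋ = 1 poor individuals.
So at least 5 − 1 = 4 must be lifted.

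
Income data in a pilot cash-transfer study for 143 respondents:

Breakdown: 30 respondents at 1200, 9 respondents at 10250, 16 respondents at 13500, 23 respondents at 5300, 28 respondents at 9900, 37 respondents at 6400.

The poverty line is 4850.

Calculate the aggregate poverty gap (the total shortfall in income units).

Incomes under z: 30×1200 (q = 30 of N = 143).
Individual gaps: 30×(4850−1200) = 109500.
Aggregate gap = 109500.

109500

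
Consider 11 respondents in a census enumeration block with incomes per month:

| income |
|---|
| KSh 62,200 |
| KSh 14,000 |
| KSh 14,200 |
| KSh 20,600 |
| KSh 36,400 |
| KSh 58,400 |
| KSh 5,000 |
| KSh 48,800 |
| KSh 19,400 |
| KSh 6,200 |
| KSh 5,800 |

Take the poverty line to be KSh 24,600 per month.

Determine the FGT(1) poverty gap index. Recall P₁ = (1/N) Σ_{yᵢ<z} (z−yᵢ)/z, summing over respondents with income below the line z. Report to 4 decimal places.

0.3215

Incomes under z: KSh 5,000, KSh 5,800, KSh 6,200, KSh 14,000, KSh 14,200, KSh 19,400, KSh 20,600 (q = 7 of N = 11).
Normalized shortfalls: (24600−5000)/24600 = 0.7967; (24600−5800)/24600 = 0.7642; (24600−6200)/24600 = 0.7480; (24600−14000)/24600 = 0.4309; (24600−14200)/24600 = 0.4228; (24600−19400)/24600 = 0.2114; (24600−20600)/24600 = 0.1626.
Sum of shortfalls = 3.536585; P₁ averages over all N: 3.536585 / 11 = 0.3215.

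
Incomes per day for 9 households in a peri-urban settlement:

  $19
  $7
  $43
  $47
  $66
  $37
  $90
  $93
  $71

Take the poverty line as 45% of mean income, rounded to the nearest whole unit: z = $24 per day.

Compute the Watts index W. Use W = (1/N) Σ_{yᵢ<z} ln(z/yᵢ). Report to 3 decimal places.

0.163

Below the line: $7, $19 (q = 2 of N = 9).
Log gaps: ln(24/7) = 1.2321; ln(24/19) = 0.2336.
W = 1.465759 / 9 = 0.163.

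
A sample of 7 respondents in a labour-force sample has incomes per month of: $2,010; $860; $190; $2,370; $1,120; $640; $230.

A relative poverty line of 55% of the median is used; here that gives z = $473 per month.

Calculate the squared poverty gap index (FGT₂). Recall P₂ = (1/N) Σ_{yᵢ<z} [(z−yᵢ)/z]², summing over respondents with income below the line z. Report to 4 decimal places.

Below z: $190, $230 (q = 2 of N = 7).
Relative gaps: (473−190)/473 = 0.5983; (473−230)/473 = 0.5137.
Squared: 0.3580; 0.2639.
Sum = 0.621904; P₂ = 0.621904 / 7 = 0.0888.

0.0888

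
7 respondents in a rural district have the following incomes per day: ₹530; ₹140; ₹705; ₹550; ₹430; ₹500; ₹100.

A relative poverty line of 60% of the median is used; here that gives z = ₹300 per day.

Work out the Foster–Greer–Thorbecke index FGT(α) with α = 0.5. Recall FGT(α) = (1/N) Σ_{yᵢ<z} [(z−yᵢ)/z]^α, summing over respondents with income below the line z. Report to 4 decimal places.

0.2210

Below z: ₹100, ₹140 (q = 2 of N = 7).
Relative gaps: (300−100)/300 = 0.6667; (300−140)/300 = 0.5333.
Raised to α = 0.5: 0.81650; 0.73030.
Sum = 1.546793; FGT(0.5) = 1.546793 / 7 = 0.2210.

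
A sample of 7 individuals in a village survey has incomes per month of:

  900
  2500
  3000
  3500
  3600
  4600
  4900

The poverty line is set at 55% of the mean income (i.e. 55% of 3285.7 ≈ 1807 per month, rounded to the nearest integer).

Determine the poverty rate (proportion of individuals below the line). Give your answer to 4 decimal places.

0.1429

1 of the 7 individuals have income below 1807.
H = 1/7 = 0.1429.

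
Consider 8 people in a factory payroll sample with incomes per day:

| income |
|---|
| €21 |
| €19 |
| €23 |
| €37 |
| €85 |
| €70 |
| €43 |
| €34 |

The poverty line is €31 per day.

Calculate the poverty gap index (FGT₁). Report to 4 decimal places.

0.1210

Below z: €19, €21, €23 (q = 3 of N = 8).
Relative gaps: (31−19)/31 = 0.3871; (31−21)/31 = 0.3226; (31−23)/31 = 0.2581.
Σ = 0.967742. Dividing by the full population N = 8 gives P₁ = 0.1210.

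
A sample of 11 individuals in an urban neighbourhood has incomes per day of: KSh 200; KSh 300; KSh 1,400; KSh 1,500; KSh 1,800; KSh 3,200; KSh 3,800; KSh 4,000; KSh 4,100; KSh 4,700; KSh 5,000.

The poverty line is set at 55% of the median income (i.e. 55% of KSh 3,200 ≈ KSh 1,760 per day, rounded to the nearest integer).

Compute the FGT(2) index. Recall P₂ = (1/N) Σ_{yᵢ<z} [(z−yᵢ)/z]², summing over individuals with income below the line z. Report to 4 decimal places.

Incomes under z: KSh 200, KSh 300, KSh 1,400, KSh 1,500 (q = 4 of N = 11).
Normalized shortfalls: (1760−200)/1760 = 0.8864; (1760−300)/1760 = 0.8295; (1760−1400)/1760 = 0.2045; (1760−1500)/1760 = 0.1477.
Squared: 0.7856; 0.6881; 0.0418; 0.0218.
Sum = 1.537448; P₂ = 1.537448 / 11 = 0.1398.

0.1398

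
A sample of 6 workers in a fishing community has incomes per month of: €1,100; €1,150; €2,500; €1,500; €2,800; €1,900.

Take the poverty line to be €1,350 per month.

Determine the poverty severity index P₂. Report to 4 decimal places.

Poor units: €1,100, €1,150 (q = 2 of N = 6).
Shortfall ratios: (1350−1100)/1350 = 0.1852; (1350−1150)/1350 = 0.1481.
Squared: 0.0343; 0.0219.
Sum = 0.056241; P₂ = 0.056241 / 6 = 0.0094.

0.0094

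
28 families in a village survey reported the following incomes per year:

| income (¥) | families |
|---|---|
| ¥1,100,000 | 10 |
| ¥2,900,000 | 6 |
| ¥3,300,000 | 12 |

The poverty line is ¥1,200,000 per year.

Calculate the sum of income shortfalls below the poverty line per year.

¥1,000,000

Incomes under z: 10×¥1,100,000 (q = 10 of N = 28).
Individual gaps: 10×(1200000−1100000) = 1000000.
Aggregate gap = ¥1,000,000.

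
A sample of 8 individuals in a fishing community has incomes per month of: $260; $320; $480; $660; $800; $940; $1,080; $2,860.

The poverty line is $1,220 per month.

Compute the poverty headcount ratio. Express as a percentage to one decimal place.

7 of the 8 individuals have income below $1,220.
H = 7/8 = 87.5%.

87.5%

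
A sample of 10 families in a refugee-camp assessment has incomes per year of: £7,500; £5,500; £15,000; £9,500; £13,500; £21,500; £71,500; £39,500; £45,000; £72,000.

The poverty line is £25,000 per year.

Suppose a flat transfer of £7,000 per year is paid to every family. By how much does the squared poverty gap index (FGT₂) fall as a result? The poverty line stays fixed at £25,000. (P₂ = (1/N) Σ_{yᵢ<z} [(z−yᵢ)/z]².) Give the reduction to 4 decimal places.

0.1285

Before: below the line — £5,500, £7,500, £9,500, £13,500, £15,000, £21,500; squared poverty gap index (FGT₂) = 0.187400.
After the £7,000 transfer: below the line — £12,500, £14,500, £16,500, £20,500, £22,000; squared poverty gap index (FGT₂) = 0.058880.
Reduction = 0.187400 − 0.058880 = 0.1285.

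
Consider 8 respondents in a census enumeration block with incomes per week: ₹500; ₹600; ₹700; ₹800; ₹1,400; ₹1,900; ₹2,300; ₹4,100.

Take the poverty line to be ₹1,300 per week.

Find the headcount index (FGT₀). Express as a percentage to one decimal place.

50.0%

4 of the 8 respondents have income below ₹1,300.
H = 4/8 = 50.0%.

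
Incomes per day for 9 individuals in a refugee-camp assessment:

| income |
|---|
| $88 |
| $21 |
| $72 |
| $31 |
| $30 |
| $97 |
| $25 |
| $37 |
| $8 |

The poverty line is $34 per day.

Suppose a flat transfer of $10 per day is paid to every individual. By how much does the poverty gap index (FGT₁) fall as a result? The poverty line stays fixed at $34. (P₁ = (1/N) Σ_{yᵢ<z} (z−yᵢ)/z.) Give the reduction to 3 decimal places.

0.118

Before: below the line — $8, $21, $25, $30, $31; poverty gap index (FGT₁) = 0.17974.
After the $10 transfer: below the line — $18, $31; poverty gap index (FGT₁) = 0.06209.
Reduction = 0.17974 − 0.06209 = 0.118.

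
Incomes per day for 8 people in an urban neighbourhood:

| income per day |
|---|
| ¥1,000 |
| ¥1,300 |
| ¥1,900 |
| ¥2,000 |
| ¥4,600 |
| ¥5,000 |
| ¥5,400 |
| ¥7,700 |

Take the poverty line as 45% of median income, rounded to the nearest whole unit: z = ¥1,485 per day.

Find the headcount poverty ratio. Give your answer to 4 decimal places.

0.2500

2 of the 8 people have income below ¥1,485.
H = 2/8 = 0.2500.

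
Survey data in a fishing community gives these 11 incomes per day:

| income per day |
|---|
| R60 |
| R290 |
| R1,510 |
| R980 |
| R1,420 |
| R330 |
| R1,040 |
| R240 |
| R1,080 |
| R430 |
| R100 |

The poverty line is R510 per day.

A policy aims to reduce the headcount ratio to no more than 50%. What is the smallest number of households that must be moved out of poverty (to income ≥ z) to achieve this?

6 of the 11 households are poor, so H = 6/11 = 0.545.
A headcount ratio of at most 50% allows at most ⌊0.50 × 11⌋ = 5 poor households.
So at least 6 − 5 = 1 must be lifted.

1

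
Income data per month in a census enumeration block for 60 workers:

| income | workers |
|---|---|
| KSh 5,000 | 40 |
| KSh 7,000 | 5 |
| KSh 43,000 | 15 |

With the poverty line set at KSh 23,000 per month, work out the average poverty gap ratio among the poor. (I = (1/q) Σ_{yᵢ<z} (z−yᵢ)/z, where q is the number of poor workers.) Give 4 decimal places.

0.7729

Below z: 40×KSh 5,000, 5×KSh 7,000 (q = 45 of N = 60).
Relative gaps: 0.7826 (×40), 0.6957 (×5); sum = 34.782609.
I averages over the q = 45 poor units only: 34.782609 / 45 = 0.7729.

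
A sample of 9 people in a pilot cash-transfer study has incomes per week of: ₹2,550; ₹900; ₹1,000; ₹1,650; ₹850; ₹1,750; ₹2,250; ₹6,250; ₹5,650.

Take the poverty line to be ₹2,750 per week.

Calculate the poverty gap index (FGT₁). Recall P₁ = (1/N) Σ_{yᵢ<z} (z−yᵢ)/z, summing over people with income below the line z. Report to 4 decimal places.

0.3354

Poor units: ₹850, ₹900, ₹1,000, ₹1,650, ₹1,750, ₹2,250, ₹2,550 (q = 7 of N = 9).
Normalized shortfalls: (2750−850)/2750 = 0.6909; (2750−900)/2750 = 0.6727; (2750−1000)/2750 = 0.6364; (2750−1650)/2750 = 0.4000; (2750−1750)/2750 = 0.3636; (2750−2250)/2750 = 0.1818; (2750−2550)/2750 = 0.0727.
Sum of shortfalls = 3.018182; P₁ averages over all N: 3.018182 / 9 = 0.3354.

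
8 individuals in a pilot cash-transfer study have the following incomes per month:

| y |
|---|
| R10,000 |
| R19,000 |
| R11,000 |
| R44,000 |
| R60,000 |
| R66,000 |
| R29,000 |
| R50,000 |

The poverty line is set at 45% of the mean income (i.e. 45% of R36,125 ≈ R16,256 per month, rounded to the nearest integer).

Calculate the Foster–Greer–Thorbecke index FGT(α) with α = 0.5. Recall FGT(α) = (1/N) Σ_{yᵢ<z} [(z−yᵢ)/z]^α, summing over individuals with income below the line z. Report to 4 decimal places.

0.1486

Below z: R10,000, R11,000 (q = 2 of N = 8).
Shortfall ratios: (16256−10000)/16256 = 0.3848; (16256−11000)/16256 = 0.3233.
Raised to α = 0.5: 0.62036; 0.56862.
Sum = 1.188975; FGT(0.5) = 1.188975 / 8 = 0.1486.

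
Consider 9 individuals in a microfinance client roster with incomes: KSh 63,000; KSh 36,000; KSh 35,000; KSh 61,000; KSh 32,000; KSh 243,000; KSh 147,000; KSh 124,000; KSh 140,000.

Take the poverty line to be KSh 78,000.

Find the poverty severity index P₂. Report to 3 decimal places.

0.114

Incomes under z: KSh 32,000, KSh 35,000, KSh 36,000, KSh 61,000, KSh 63,000 (q = 5 of N = 9).
Shortfall ratios: (78000−32000)/78000 = 0.5897; (78000−35000)/78000 = 0.5513; (78000−36000)/78000 = 0.5385; (78000−61000)/78000 = 0.2179; (78000−63000)/78000 = 0.1923.
Squared: 0.3478; 0.3039; 0.2899; 0.0475; 0.0370.
Sum = 1.026134; P₂ = 1.026134 / 9 = 0.114.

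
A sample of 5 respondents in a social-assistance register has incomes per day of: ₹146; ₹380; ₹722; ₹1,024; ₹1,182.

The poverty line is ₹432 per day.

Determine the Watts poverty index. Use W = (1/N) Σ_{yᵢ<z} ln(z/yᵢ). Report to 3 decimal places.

Below the line: ₹146, ₹380 (q = 2 of N = 5).
Log gaps: ln(432/146) = 1.0848; ln(432/380) = 0.1283.
W = 1.213073 / 5 = 0.243.

0.243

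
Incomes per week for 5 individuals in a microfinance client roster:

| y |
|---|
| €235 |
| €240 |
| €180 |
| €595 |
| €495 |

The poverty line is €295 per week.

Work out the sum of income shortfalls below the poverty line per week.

€230

Below z: €180, €235, €240 (q = 3 of N = 5).
Individual gaps: 295−180 = 115; 295−235 = 60; 295−240 = 55.
Aggregate gap = €230.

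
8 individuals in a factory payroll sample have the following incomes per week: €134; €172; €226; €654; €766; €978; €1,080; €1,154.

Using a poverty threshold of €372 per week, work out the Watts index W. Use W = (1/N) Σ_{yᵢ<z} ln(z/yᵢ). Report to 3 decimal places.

Below z: €134, €172, €226 (q = 3 of N = 8).
ln(z/y) terms: ln(372/134) = 1.0211; ln(372/172) = 0.7714; ln(372/226) = 0.4984.
W = 2.290812 / 8 = 0.286.

0.286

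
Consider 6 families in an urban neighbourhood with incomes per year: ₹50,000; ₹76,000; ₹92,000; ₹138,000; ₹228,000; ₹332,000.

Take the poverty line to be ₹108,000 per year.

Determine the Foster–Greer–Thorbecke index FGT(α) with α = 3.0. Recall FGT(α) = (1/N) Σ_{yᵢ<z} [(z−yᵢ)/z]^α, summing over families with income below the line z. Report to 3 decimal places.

Poor units: ₹50,000, ₹76,000, ₹92,000 (q = 3 of N = 6).
Relative gaps: (108000−50000)/108000 = 0.5370; (108000−76000)/108000 = 0.2963; (108000−92000)/108000 = 0.1481.
Raised to α = 3.0: 0.15489; 0.02601; 0.00325.
Sum = 0.184150; FGT(3.0) = 0.184150 / 6 = 0.031.

0.031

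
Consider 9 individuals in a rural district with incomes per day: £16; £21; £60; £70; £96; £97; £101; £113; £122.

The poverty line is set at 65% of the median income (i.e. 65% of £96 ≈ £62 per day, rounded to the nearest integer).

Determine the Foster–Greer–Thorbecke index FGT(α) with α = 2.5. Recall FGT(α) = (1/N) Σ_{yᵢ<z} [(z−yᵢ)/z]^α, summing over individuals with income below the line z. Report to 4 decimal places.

0.0922

Poor units: £16, £21, £60 (q = 3 of N = 9).
Gap ratios (z−y)/z: (62−16)/62 = 0.7419; (62−21)/62 = 0.6613; (62−60)/62 = 0.0323.
Raised to α = 2.5: 0.47415; 0.35562; 0.00019.
Sum = 0.829952; FGT(2.5) = 0.829952 / 9 = 0.0922.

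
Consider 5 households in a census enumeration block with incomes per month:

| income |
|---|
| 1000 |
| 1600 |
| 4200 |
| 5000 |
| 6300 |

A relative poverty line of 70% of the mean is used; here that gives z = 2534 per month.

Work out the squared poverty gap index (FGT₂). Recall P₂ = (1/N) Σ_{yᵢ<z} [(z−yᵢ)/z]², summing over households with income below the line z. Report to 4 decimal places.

Poor units: 1000, 1600 (q = 2 of N = 5).
Shortfall ratios: (2534−1000)/2534 = 0.6054; (2534−1600)/2534 = 0.3686.
Squared: 0.3665; 0.1359.
Sum = 0.502326; P₂ = 0.502326 / 5 = 0.1005.

0.1005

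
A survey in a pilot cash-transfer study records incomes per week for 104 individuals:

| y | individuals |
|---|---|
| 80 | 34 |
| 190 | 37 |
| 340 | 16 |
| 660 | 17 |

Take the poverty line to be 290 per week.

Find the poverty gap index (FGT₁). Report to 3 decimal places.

0.359

Below z: 34×80, 37×190 (q = 71 of N = 104).
Relative gaps: (290−80)/290 = 0.7241 (×34); (290−190)/290 = 0.3448 (×37).
Σ = 37.379310. Dividing by the full population N = 104 gives P₁ = 0.359.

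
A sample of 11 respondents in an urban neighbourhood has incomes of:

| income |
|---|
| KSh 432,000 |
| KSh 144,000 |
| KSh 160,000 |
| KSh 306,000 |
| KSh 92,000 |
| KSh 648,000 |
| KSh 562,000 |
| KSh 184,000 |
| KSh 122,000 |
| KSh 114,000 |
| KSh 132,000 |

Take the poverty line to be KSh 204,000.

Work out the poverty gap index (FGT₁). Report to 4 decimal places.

Poor units: KSh 92,000, KSh 114,000, KSh 122,000, KSh 132,000, KSh 144,000, KSh 160,000, KSh 184,000 (q = 7 of N = 11).
Gap ratios (z−y)/z: (204000−92000)/204000 = 0.5490; (204000−114000)/204000 = 0.4412; (204000−122000)/204000 = 0.4020; (204000−132000)/204000 = 0.3529; (204000−144000)/204000 = 0.2941; (204000−160000)/204000 = 0.2157; (204000−184000)/204000 = 0.0980.
Σ = 2.352941. Dividing by the full population N = 11 gives P₁ = 0.2139.

0.2139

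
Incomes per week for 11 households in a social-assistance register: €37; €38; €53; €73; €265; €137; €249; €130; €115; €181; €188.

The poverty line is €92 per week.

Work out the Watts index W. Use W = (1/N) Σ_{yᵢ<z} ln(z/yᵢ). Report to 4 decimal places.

Poor units: €37, €38, €53, €73 (q = 4 of N = 11).
ln(z/y) terms: ln(92/37) = 0.9109; ln(92/38) = 0.8842; ln(92/53) = 0.5515; ln(92/73) = 0.2313.
W = 2.577899 / 11 = 0.2344.

0.2344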